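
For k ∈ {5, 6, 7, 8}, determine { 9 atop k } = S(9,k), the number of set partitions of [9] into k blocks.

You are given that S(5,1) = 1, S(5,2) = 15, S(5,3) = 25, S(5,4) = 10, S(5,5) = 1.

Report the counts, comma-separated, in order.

6951, 2646, 462, 36

row 6: T[6][2]=2·15+1=31  T[6][3]=3·25+15=90  T[6][4]=4·10+25=65  T[6][5]=5·1+10=15  T[6][6]=6·0+1=1
row 7: T[7][3]=3·90+31=301  T[7][4]=4·65+90=350  T[7][5]=5·15+65=140  T[7][6]=6·1+15=21  T[7][7]=7·0+1=1
row 8: T[8][4]=4·350+301=1701  T[8][5]=5·140+350=1050  T[8][6]=6·21+140=266  T[8][7]=7·1+21=28  T[8][8]=8·0+1=1
row 9: T[9][5]=5·1050+1701=6951  T[9][6]=6·266+1050=2646  T[9][7]=7·28+266=462  T[9][8]=8·1+28=36
Read S(9,5) = 6951, S(9,6) = 2646, S(9,7) = 462, S(9,8) = 36.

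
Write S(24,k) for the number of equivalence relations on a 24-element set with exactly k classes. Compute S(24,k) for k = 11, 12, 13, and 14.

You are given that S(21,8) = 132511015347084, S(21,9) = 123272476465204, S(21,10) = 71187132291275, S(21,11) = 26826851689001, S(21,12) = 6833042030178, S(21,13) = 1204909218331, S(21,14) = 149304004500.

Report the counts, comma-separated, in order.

63100165695775560, 24930204590758260, 6888836057922000, 1362091021641000

i=22: T(22,9)=132511015347084+9·123272476465204=1241963303533920 | T(22,10)=123272476465204+10·71187132291275=835143799377954 | T(22,11)=71187132291275+11·26826851689001=366282500870286 | T(22,12)=26826851689001+12·6833042030178=108823356051137 | T(22,13)=6833042030178+13·1204909218331=22496861868481 | T(22,14)=1204909218331+14·149304004500=3295165281331
i=23: T(23,10)=1241963303533920+10·835143799377954=9593401297313460 | T(23,11)=835143799377954+11·366282500870286=4864251308951100 | T(23,12)=366282500870286+12·108823356051137=1672162773483930 | T(23,13)=108823356051137+13·22496861868481=401282560341390 | T(23,14)=22496861868481+14·3295165281331=68629175807115
i=24: T(24,11)=9593401297313460+11·4864251308951100=63100165695775560 | T(24,12)=4864251308951100+12·1672162773483930=24930204590758260 | T(24,13)=1672162773483930+13·401282560341390=6888836057922000 | T(24,14)=401282560341390+14·68629175807115=1362091021641000
Read S(24,11) = 63100165695775560, S(24,12) = 24930204590758260, S(24,13) = 6888836057922000, S(24,14) = 1362091021641000.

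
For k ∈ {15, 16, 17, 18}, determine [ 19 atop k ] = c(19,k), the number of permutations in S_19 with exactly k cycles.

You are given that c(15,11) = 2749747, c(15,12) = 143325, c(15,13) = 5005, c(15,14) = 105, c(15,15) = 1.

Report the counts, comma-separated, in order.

22323822, 662796, 13566, 171

[16] T[16,12]:15*143325+2749747=4899622 · T[16,13]:15*5005+143325=218400 · T[16,14]:15*105+5005=6580 · T[16,15]:15*1+105=120 · T[16,16]:15*0+1=1
[17] T[17,13]:16*218400+4899622=8394022 · T[17,14]:16*6580+218400=323680 · T[17,15]:16*120+6580=8500 · T[17,16]:16*1+120=136 · T[17,17]:16*0+1=1
[18] T[18,14]:17*323680+8394022=13896582 · T[18,15]:17*8500+323680=468180 · T[18,16]:17*136+8500=10812 · T[18,17]:17*1+136=153 · T[18,18]:17*0+1=1
[19] T[19,15]:18*468180+13896582=22323822 · T[19,16]:18*10812+468180=662796 · T[19,17]:18*153+10812=13566 · T[19,18]:18*1+153=171
Read c(19,15) = 22323822, c(19,16) = 662796, c(19,17) = 13566, c(19,18) = 171.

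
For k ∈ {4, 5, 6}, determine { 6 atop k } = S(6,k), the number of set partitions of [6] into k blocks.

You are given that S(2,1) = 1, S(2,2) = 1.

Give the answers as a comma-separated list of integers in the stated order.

65, 15, 1

[3] T[3,1]:1*1+0=1 · T[3,2]:2*1+1=3 · T[3,3]:3*0+1=1
[4] T[4,2]:2*3+1=7 · T[4,3]:3*1+3=6 · T[4,4]:4*0+1=1
[5] T[5,3]:3*6+7=25 · T[5,4]:4*1+6=10 · T[5,5]:5*0+1=1
[6] T[6,4]:4*10+25=65 · T[6,5]:5*1+10=15 · T[6,6]:6*0+1=1
Read S(6,4) = 65, S(6,5) = 15, S(6,6) = 1.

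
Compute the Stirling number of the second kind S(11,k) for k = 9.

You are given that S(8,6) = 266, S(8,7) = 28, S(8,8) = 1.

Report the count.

r9: T_9,7=7×28+266=462; T_9,8=8×1+28=36; T_9,9=9×0+1=1
r10: T_10,8=8×36+462=750; T_10,9=9×1+36=45
r11: T_11,9=9×45+750=1155
Read S(11,9) = 1155.

1155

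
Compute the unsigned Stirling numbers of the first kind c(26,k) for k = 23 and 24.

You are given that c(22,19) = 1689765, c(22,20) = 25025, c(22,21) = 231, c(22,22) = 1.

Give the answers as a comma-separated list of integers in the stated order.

4858750, 50050

@23  (23,20):25025·22+1689765→2240315, (23,21):231·22+25025→30107, (23,22):1·22+231→253, (23,23):0·22+1→1
@24  (24,21):30107·23+2240315→2932776, (24,22):253·23+30107→35926, (24,23):1·23+253→276, (24,24):0·23+1→1
@25  (25,22):35926·24+2932776→3795000, (25,23):276·24+35926→42550, (25,24):1·24+276→300
@26  (26,23):42550·25+3795000→4858750, (26,24):300·25+42550→50050
Read c(26,23) = 4858750, c(26,24) = 50050.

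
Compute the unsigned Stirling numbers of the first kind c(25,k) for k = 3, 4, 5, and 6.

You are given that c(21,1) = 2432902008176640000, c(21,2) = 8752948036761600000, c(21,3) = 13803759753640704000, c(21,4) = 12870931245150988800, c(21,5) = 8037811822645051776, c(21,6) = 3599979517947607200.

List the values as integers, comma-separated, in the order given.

3925495373278097719296000, 3936561409138663118131200, 2677503356427960382362624, 1323714091579185857760000

@22  (22,1):2432902008176640000·21+0→51090942171709440000, (22,2):8752948036761600000·21+2432902008176640000→186244810780170240000, (22,3):13803759753640704000·21+8752948036761600000→298631902863216384000, (22,4):12870931245150988800·21+13803759753640704000→284093315901811468800, (22,5):8037811822645051776·21+12870931245150988800→181664979520697076096, (22,6):3599979517947607200·21+8037811822645051776→83637381699544802976
@23  (23,1):51090942171709440000·22+0→1124000727777607680000, (23,2):186244810780170240000·22+51090942171709440000→4148476779335454720000, (23,3):298631902863216384000·22+186244810780170240000→6756146673770930688000, (23,4):284093315901811468800·22+298631902863216384000→6548684852703068697600, (23,5):181664979520697076096·22+284093315901811468800→4280722865357147142912, (23,6):83637381699544802976·22+181664979520697076096→2021687376910682741568
@24  (24,2):4148476779335454720000·23+1124000727777607680000→96538966652493066240000, (24,3):6756146673770930688000·23+4148476779335454720000→159539850276066860544000, (24,4):6548684852703068697600·23+6756146673770930688000→157375898285941510732800, (24,5):4280722865357147142912·23+6548684852703068697600→105005310755917452984576, (24,6):2021687376910682741568·23+4280722865357147142912→50779532534302850198976
@25  (25,3):159539850276066860544000·24+96538966652493066240000→3925495373278097719296000, (25,4):157375898285941510732800·24+159539850276066860544000→3936561409138663118131200, (25,5):105005310755917452984576·24+157375898285941510732800→2677503356427960382362624, (25,6):50779532534302850198976·24+105005310755917452984576→1323714091579185857760000
Read c(25,3) = 3925495373278097719296000, c(25,4) = 3936561409138663118131200, c(25,5) = 2677503356427960382362624, c(25,6) = 1323714091579185857760000.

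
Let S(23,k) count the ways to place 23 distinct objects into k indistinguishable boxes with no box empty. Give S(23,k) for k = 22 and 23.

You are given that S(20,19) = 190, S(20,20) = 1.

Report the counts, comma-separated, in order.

row 21: T[21][20]=20·1+190=210  T[21][21]=21·0+1=1
row 22: T[22][21]=21·1+210=231  T[22][22]=22·0+1=1
row 23: T[23][22]=22·1+231=253  T[23][23]=23·0+1=1
Read S(23,22) = 253, S(23,23) = 1.

253, 1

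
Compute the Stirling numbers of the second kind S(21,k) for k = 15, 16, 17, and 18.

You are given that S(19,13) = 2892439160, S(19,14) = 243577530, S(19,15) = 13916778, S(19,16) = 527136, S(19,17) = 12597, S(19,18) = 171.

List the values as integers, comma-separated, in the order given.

row 20: T[20][14]=14·243577530+2892439160=6302524580  T[20][15]=15·13916778+243577530=452329200  T[20][16]=16·527136+13916778=22350954  T[20][17]=17·12597+527136=741285  T[20][18]=18·171+12597=15675
row 21: T[21][15]=15·452329200+6302524580=13087462580  T[21][16]=16·22350954+452329200=809944464  T[21][17]=17·741285+22350954=34952799  T[21][18]=18·15675+741285=1023435
Read S(21,15) = 13087462580, S(21,16) = 809944464, S(21,17) = 34952799, S(21,18) = 1023435.

13087462580, 809944464, 34952799, 1023435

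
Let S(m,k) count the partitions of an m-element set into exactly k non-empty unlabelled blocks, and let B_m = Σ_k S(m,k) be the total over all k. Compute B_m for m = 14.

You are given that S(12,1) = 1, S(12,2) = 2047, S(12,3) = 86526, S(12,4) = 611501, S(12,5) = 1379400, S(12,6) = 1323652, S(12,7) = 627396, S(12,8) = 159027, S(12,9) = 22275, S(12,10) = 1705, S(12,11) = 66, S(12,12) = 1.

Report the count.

i=13: T(13,1)=0+1·1=1 | T(13,2)=1+2·2047=4095 | T(13,3)=2047+3·86526=261625 | T(13,4)=86526+4·611501=2532530 | T(13,5)=611501+5·1379400=7508501 | T(13,6)=1379400+6·1323652=9321312 | T(13,7)=1323652+7·627396=5715424 | T(13,8)=627396+8·159027=1899612 | T(13,9)=159027+9·22275=359502 | T(13,10)=22275+10·1705=39325 | T(13,11)=1705+11·66=2431 | T(13,12)=66+12·1=78 | T(13,13)=1+13·0=1
i=14: T(14,1)=0+1·1=1 | T(14,2)=1+2·4095=8191 | T(14,3)=4095+3·261625=788970 | T(14,4)=261625+4·2532530=10391745 | T(14,5)=2532530+5·7508501=40075035 | T(14,6)=7508501+6·9321312=63436373 | T(14,7)=9321312+7·5715424=49329280 | T(14,8)=5715424+8·1899612=20912320 | T(14,9)=1899612+9·359502=5135130 | T(14,10)=359502+10·39325=752752 | T(14,11)=39325+11·2431=66066 | T(14,12)=2431+12·78=3367 | T(14,13)=78+13·1=91 | T(14,14)=1+14·0=1
B_14 = ΣS(14,k) = 1+8191+788970+10391745+40075035+63436373+49329280+20912320+5135130+752752+66066+3367+91+1 = 190899322

190899322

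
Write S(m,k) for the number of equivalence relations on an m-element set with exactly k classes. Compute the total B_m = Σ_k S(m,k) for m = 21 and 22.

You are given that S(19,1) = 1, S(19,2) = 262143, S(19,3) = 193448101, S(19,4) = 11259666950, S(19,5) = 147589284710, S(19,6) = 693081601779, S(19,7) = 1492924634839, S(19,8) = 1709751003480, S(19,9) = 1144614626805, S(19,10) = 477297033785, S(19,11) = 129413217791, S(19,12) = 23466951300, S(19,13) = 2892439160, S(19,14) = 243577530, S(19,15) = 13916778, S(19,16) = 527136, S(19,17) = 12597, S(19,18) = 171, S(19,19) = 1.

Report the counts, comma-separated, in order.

474869816156751, 4506715738447323

i=20: T(20,1)=0+1·1=1 | T(20,2)=1+2·262143=524287 | T(20,3)=262143+3·193448101=580606446 | T(20,4)=193448101+4·11259666950=45232115901 | T(20,5)=11259666950+5·147589284710=749206090500 | T(20,6)=147589284710+6·693081601779=4306078895384 | T(20,7)=693081601779+7·1492924634839=11143554045652 | T(20,8)=1492924634839+8·1709751003480=15170932662679 | T(20,9)=1709751003480+9·1144614626805=12011282644725 | T(20,10)=1144614626805+10·477297033785=5917584964655 | T(20,11)=477297033785+11·129413217791=1900842429486 | T(20,12)=129413217791+12·23466951300=411016633391 | T(20,13)=23466951300+13·2892439160=61068660380 | T(20,14)=2892439160+14·243577530=6302524580 | T(20,15)=243577530+15·13916778=452329200 | T(20,16)=13916778+16·527136=22350954 | T(20,17)=527136+17·12597=741285 | T(20,18)=12597+18·171=15675 | T(20,19)=171+19·1=190 | T(20,20)=1+20·0=1
i=21: T(21,1)=0+1·1=1 | T(21,2)=1+2·524287=1048575 | T(21,3)=524287+3·580606446=1742343625 | T(21,4)=580606446+4·45232115901=181509070050 | T(21,5)=45232115901+5·749206090500=3791262568401 | T(21,6)=749206090500+6·4306078895384=26585679462804 | T(21,7)=4306078895384+7·11143554045652=82310957214948 | T(21,8)=11143554045652+8·15170932662679=132511015347084 | T(21,9)=15170932662679+9·12011282644725=123272476465204 | T(21,10)=12011282644725+10·5917584964655=71187132291275 | T(21,11)=5917584964655+11·1900842429486=26826851689001 | T(21,12)=1900842429486+12·411016633391=6833042030178 | T(21,13)=411016633391+13·61068660380=1204909218331 | T(21,14)=61068660380+14·6302524580=149304004500 | T(21,15)=6302524580+15·452329200=13087462580 | T(21,16)=452329200+16·22350954=809944464 | T(21,17)=22350954+17·741285=34952799 | T(21,18)=741285+18·15675=1023435 | T(21,19)=15675+19·190=19285 | T(21,20)=190+20·1=210 | T(21,21)=1+21·0=1
i=22: T(22,1)=0+1·1=1 | T(22,2)=1+2·1048575=2097151 | T(22,3)=1048575+3·1742343625=5228079450 | T(22,4)=1742343625+4·181509070050=727778623825 | T(22,5)=181509070050+5·3791262568401=19137821912055 | T(22,6)=3791262568401+6·26585679462804=163305339345225 | T(22,7)=26585679462804+7·82310957214948=602762379967440 | T(22,8)=82310957214948+8·132511015347084=1142399079991620 | T(22,9)=132511015347084+9·123272476465204=1241963303533920 | T(22,10)=123272476465204+10·71187132291275=835143799377954 | T(22,11)=71187132291275+11·26826851689001=366282500870286 | T(22,12)=26826851689001+12·6833042030178=108823356051137 | T(22,13)=6833042030178+13·1204909218331=22496861868481 | T(22,14)=1204909218331+14·149304004500=3295165281331 | T(22,15)=149304004500+15·13087462580=345615943200 | T(22,16)=13087462580+16·809944464=26046574004 | T(22,17)=809944464+17·34952799=1404142047 | T(22,18)=34952799+18·1023435=53374629 | T(22,19)=1023435+19·19285=1389850 | T(22,20)=19285+20·210=23485 | T(22,21)=210+21·1=231 | T(22,22)=1+22·0=1
B_21 = ΣS(21,k) = 1+1048575+1742343625+181509070050+3791262568401+26585679462804+82310957214948+132511015347084+123272476465204+71187132291275+26826851689001+6833042030178+1204909218331+149304004500+13087462580+809944464+34952799+1023435+19285+210+1 = 474869816156751
B_22 = ΣS(22,k) = 1+2097151+5228079450+727778623825+19137821912055+163305339345225+602762379967440+1142399079991620+1241963303533920+835143799377954+366282500870286+108823356051137+22496861868481+3295165281331+345615943200+26046574004+1404142047+53374629+1389850+23485+231+1 = 4506715738447323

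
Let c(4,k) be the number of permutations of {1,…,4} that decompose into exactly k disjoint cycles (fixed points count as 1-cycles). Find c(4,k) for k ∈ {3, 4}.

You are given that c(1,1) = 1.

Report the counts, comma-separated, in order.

6, 1

[2] T[2,1]:1*1+0=1 · T[2,2]:1*0+1=1
[3] T[3,2]:2*1+1=3 · T[3,3]:2*0+1=1
[4] T[4,3]:3*1+3=6 · T[4,4]:3*0+1=1
Read c(4,3) = 6, c(4,4) = 1.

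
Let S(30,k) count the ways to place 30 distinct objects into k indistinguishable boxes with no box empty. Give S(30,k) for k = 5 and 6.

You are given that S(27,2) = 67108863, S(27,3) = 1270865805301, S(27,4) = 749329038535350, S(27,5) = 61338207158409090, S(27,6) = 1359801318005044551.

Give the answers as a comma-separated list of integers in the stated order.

7713000216608565075, 299310102746948685757

i=28: T(28,3)=67108863+3·1270865805301=3812664524766 | T(28,4)=1270865805301+4·749329038535350=2998587019946701 | T(28,5)=749329038535350+5·61338207158409090=307440364830580800 | T(28,6)=61338207158409090+6·1359801318005044551=8220146115188676396
i=29: T(29,4)=3812664524766+4·2998587019946701=11998160744311570 | T(29,5)=2998587019946701+5·307440364830580800=1540200411172850701 | T(29,6)=307440364830580800+6·8220146115188676396=49628317055962639176
i=30: T(30,5)=11998160744311570+5·1540200411172850701=7713000216608565075 | T(30,6)=1540200411172850701+6·49628317055962639176=299310102746948685757
Read S(30,5) = 7713000216608565075, S(30,6) = 299310102746948685757.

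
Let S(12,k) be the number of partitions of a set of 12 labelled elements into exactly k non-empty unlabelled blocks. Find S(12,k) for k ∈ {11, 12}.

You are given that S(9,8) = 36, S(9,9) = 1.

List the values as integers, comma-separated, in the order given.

66, 1

@10  (10,9):1·9+36→45, (10,10):0·10+1→1
@11  (11,10):1·10+45→55, (11,11):0·11+1→1
@12  (12,11):1·11+55→66, (12,12):0·12+1→1
Read S(12,11) = 66, S(12,12) = 1.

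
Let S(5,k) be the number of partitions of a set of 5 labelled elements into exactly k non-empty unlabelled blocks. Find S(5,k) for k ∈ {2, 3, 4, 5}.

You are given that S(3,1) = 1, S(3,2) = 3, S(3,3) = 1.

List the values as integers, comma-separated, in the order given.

15, 25, 10, 1

[4] T[4,1]:1*1+0=1 · T[4,2]:2*3+1=7 · T[4,3]:3*1+3=6 · T[4,4]:4*0+1=1
[5] T[5,2]:2*7+1=15 · T[5,3]:3*6+7=25 · T[5,4]:4*1+6=10 · T[5,5]:5*0+1=1
Read S(5,2) = 15, S(5,3) = 25, S(5,4) = 10, S(5,5) = 1.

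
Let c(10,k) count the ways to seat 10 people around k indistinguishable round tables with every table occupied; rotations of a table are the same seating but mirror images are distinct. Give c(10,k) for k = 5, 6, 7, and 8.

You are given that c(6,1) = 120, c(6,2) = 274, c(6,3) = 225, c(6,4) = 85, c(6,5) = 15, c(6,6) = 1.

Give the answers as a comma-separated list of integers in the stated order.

[7] T[7,2]:6*274+120=1764 · T[7,3]:6*225+274=1624 · T[7,4]:6*85+225=735 · T[7,5]:6*15+85=175 · T[7,6]:6*1+15=21 · T[7,7]:6*0+1=1
[8] T[8,3]:7*1624+1764=13132 · T[8,4]:7*735+1624=6769 · T[8,5]:7*175+735=1960 · T[8,6]:7*21+175=322 · T[8,7]:7*1+21=28 · T[8,8]:7*0+1=1
[9] T[9,4]:8*6769+13132=67284 · T[9,5]:8*1960+6769=22449 · T[9,6]:8*322+1960=4536 · T[9,7]:8*28+322=546 · T[9,8]:8*1+28=36
[10] T[10,5]:9*22449+67284=269325 · T[10,6]:9*4536+22449=63273 · T[10,7]:9*546+4536=9450 · T[10,8]:9*36+546=870
Read c(10,5) = 269325, c(10,6) = 63273, c(10,7) = 9450, c(10,8) = 870.

269325, 63273, 9450, 870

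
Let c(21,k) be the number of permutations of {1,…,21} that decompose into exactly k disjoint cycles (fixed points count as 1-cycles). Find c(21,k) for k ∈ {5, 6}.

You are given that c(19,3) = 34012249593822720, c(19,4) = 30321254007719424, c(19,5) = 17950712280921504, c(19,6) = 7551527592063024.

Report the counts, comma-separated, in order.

r20: T_20,4=19×30321254007719424+34012249593822720=610116075740491776; T_20,5=19×17950712280921504+30321254007719424=371384787345228000; T_20,6=19×7551527592063024+17950712280921504=161429736530118960
r21: T_21,5=20×371384787345228000+610116075740491776=8037811822645051776; T_21,6=20×161429736530118960+371384787345228000=3599979517947607200
Read c(21,5) = 8037811822645051776, c(21,6) = 3599979517947607200.

8037811822645051776, 3599979517947607200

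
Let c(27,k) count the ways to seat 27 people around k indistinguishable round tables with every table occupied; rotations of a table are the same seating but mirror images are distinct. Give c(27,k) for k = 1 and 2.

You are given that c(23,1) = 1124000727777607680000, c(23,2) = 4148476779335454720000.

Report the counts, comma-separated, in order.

i=24: T(24,1)=0+23·1124000727777607680000=25852016738884976640000 | T(24,2)=1124000727777607680000+23·4148476779335454720000=96538966652493066240000
i=25: T(25,1)=0+24·25852016738884976640000=620448401733239439360000 | T(25,2)=25852016738884976640000+24·96538966652493066240000=2342787216398718566400000
i=26: T(26,1)=0+25·620448401733239439360000=15511210043330985984000000 | T(26,2)=620448401733239439360000+25·2342787216398718566400000=59190128811701203599360000
i=27: T(27,1)=0+26·15511210043330985984000000=403291461126605635584000000 | T(27,2)=15511210043330985984000000+26·59190128811701203599360000=1554454559147562279567360000
Read c(27,1) = 403291461126605635584000000, c(27,2) = 1554454559147562279567360000.

403291461126605635584000000, 1554454559147562279567360000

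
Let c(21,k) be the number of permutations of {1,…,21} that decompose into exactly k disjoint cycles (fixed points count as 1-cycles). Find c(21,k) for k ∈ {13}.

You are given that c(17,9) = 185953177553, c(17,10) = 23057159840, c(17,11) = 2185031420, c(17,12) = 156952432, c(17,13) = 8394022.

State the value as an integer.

11310276995381

@18  (18,10):23057159840·17+185953177553→577924894833, (18,11):2185031420·17+23057159840→60202693980, (18,12):156952432·17+2185031420→4853222764, (18,13):8394022·17+156952432→299650806
@19  (19,11):60202693980·18+577924894833→1661573386473, (19,12):4853222764·18+60202693980→147560703732, (19,13):299650806·18+4853222764→10246937272
@20  (20,12):147560703732·19+1661573386473→4465226757381, (20,13):10246937272·19+147560703732→342252511900
@21  (21,13):342252511900·20+4465226757381→11310276995381
Read c(21,13) = 11310276995381.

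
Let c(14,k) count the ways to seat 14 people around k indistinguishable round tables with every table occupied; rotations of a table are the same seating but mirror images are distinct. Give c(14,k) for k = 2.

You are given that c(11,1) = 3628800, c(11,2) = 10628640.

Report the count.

i=12: T(12,1)=0+11·3628800=39916800 | T(12,2)=3628800+11·10628640=120543840
i=13: T(13,1)=0+12·39916800=479001600 | T(13,2)=39916800+12·120543840=1486442880
i=14: T(14,2)=479001600+13·1486442880=19802759040
Read c(14,2) = 19802759040.

19802759040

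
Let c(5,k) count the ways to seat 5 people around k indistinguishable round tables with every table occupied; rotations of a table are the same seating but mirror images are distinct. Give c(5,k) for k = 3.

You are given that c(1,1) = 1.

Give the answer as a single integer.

35

r2: T_2,1=1×1+0=1; T_2,2=1×0+1=1
r3: T_3,1=2×1+0=2; T_3,2=2×1+1=3; T_3,3=2×0+1=1
r4: T_4,2=3×3+2=11; T_4,3=3×1+3=6
r5: T_5,3=4×6+11=35
Read c(5,3) = 35.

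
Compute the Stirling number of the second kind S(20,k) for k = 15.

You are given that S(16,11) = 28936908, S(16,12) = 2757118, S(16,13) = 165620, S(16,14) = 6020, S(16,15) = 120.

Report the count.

452329200

@17  (17,12):2757118·12+28936908→62022324, (17,13):165620·13+2757118→4910178, (17,14):6020·14+165620→249900, (17,15):120·15+6020→7820
@18  (18,13):4910178·13+62022324→125854638, (18,14):249900·14+4910178→8408778, (18,15):7820·15+249900→367200
@19  (19,14):8408778·14+125854638→243577530, (19,15):367200·15+8408778→13916778
@20  (20,15):13916778·15+243577530→452329200
Read S(20,15) = 452329200.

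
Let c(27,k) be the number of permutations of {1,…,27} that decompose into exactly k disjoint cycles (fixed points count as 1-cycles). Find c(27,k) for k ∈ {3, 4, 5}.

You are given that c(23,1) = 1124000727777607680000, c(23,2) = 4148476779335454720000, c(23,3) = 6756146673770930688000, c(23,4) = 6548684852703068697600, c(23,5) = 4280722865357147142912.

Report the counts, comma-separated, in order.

r24: T_24,1=23×1124000727777607680000+0=25852016738884976640000; T_24,2=23×4148476779335454720000+1124000727777607680000=96538966652493066240000; T_24,3=23×6756146673770930688000+4148476779335454720000=159539850276066860544000; T_24,4=23×6548684852703068697600+6756146673770930688000=157375898285941510732800; T_24,5=23×4280722865357147142912+6548684852703068697600=105005310755917452984576
r25: T_25,1=24×25852016738884976640000+0=620448401733239439360000; T_25,2=24×96538966652493066240000+25852016738884976640000=2342787216398718566400000; T_25,3=24×159539850276066860544000+96538966652493066240000=3925495373278097719296000; T_25,4=24×157375898285941510732800+159539850276066860544000=3936561409138663118131200; T_25,5=24×105005310755917452984576+157375898285941510732800=2677503356427960382362624
r26: T_26,2=25×2342787216398718566400000+620448401733239439360000=59190128811701203599360000; T_26,3=25×3925495373278097719296000+2342787216398718566400000=100480171548351161548800000; T_26,4=25×3936561409138663118131200+3925495373278097719296000=102339530601744675672576000; T_26,5=25×2677503356427960382362624+3936561409138663118131200=70874145319837672677196800
r27: T_27,3=26×100480171548351161548800000+59190128811701203599360000=2671674589068831403868160000; T_27,4=26×102339530601744675672576000+100480171548351161548800000=2761307967193712729035776000; T_27,5=26×70874145319837672677196800+102339530601744675672576000=1945067308917524165279692800
Read c(27,3) = 2671674589068831403868160000, c(27,4) = 2761307967193712729035776000, c(27,5) = 1945067308917524165279692800.

2671674589068831403868160000, 2761307967193712729035776000, 1945067308917524165279692800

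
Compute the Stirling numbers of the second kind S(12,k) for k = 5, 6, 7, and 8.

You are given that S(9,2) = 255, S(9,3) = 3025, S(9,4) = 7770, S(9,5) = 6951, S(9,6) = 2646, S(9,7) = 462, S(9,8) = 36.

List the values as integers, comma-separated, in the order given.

[10] T[10,3]:3*3025+255=9330 · T[10,4]:4*7770+3025=34105 · T[10,5]:5*6951+7770=42525 · T[10,6]:6*2646+6951=22827 · T[10,7]:7*462+2646=5880 · T[10,8]:8*36+462=750
[11] T[11,4]:4*34105+9330=145750 · T[11,5]:5*42525+34105=246730 · T[11,6]:6*22827+42525=179487 · T[11,7]:7*5880+22827=63987 · T[11,8]:8*750+5880=11880
[12] T[12,5]:5*246730+145750=1379400 · T[12,6]:6*179487+246730=1323652 · T[12,7]:7*63987+179487=627396 · T[12,8]:8*11880+63987=159027
Read S(12,5) = 1379400, S(12,6) = 1323652, S(12,7) = 627396, S(12,8) = 159027.

1379400, 1323652, 627396, 159027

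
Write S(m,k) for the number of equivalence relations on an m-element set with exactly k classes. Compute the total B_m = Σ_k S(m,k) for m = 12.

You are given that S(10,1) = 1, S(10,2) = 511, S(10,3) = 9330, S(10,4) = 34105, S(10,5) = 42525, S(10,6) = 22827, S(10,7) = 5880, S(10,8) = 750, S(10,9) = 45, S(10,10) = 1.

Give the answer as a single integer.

4213597

row 11: T[11][1]=1·1+0=1  T[11][2]=2·511+1=1023  T[11][3]=3·9330+511=28501  T[11][4]=4·34105+9330=145750  T[11][5]=5·42525+34105=246730  T[11][6]=6·22827+42525=179487  T[11][7]=7·5880+22827=63987  T[11][8]=8·750+5880=11880  T[11][9]=9·45+750=1155  T[11][10]=10·1+45=55  T[11][11]=11·0+1=1
row 12: T[12][1]=1·1+0=1  T[12][2]=2·1023+1=2047  T[12][3]=3·28501+1023=86526  T[12][4]=4·145750+28501=611501  T[12][5]=5·246730+145750=1379400  T[12][6]=6·179487+246730=1323652  T[12][7]=7·63987+179487=627396  T[12][8]=8·11880+63987=159027  T[12][9]=9·1155+11880=22275  T[12][10]=10·55+1155=1705  T[12][11]=11·1+55=66  T[12][12]=12·0+1=1
B_12 = ΣS(12,k) = 1+2047+86526+611501+1379400+1323652+627396+159027+22275+1705+66+1 = 4213597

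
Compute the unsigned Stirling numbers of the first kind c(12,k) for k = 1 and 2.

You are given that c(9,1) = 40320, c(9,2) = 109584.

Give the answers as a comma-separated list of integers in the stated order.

39916800, 120543840

r10: T_10,1=9×40320+0=362880; T_10,2=9×109584+40320=1026576
r11: T_11,1=10×362880+0=3628800; T_11,2=10×1026576+362880=10628640
r12: T_12,1=11×3628800+0=39916800; T_12,2=11×10628640+3628800=120543840
Read c(12,1) = 39916800, c(12,2) = 120543840.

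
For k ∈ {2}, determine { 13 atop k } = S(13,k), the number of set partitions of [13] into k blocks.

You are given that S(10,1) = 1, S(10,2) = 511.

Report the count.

4095

i=11: T(11,1)=0+1·1=1 | T(11,2)=1+2·511=1023
i=12: T(12,1)=0+1·1=1 | T(12,2)=1+2·1023=2047
i=13: T(13,2)=1+2·2047=4095
Read S(13,2) = 4095.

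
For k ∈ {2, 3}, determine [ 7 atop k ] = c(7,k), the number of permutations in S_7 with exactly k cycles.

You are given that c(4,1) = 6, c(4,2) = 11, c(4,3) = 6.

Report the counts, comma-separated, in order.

r5: T_5,1=4×6+0=24; T_5,2=4×11+6=50; T_5,3=4×6+11=35
r6: T_6,1=5×24+0=120; T_6,2=5×50+24=274; T_6,3=5×35+50=225
r7: T_7,2=6×274+120=1764; T_7,3=6×225+274=1624
Read c(7,2) = 1764, c(7,3) = 1624.

1764, 1624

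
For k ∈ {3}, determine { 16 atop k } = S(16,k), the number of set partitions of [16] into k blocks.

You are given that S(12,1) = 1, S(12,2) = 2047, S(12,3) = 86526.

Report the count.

7141686

@13  (13,1):1·1+0→1, (13,2):2047·2+1→4095, (13,3):86526·3+2047→261625
@14  (14,1):1·1+0→1, (14,2):4095·2+1→8191, (14,3):261625·3+4095→788970
@15  (15,2):8191·2+1→16383, (15,3):788970·3+8191→2375101
@16  (16,3):2375101·3+16383→7141686
Read S(16,3) = 7141686.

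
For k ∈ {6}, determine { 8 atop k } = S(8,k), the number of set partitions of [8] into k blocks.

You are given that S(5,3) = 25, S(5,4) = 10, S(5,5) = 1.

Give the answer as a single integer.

r6: T_6,4=4×10+25=65; T_6,5=5×1+10=15; T_6,6=6×0+1=1
r7: T_7,5=5×15+65=140; T_7,6=6×1+15=21
r8: T_8,6=6×21+140=266
Read S(8,6) = 266.

266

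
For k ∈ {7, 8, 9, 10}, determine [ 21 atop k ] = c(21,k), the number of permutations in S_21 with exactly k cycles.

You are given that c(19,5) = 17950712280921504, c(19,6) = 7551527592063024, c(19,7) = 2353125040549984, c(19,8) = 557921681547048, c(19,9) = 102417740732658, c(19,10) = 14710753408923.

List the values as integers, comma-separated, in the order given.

1206647803780373360, 311333643161390640, 63030812099294896, 10142299865511450

row 20: T[20][6]=19·7551527592063024+17950712280921504=161429736530118960  T[20][7]=19·2353125040549984+7551527592063024=52260903362512720  T[20][8]=19·557921681547048+2353125040549984=12953636989943896  T[20][9]=19·102417740732658+557921681547048=2503858755467550  T[20][10]=19·14710753408923+102417740732658=381922055502195
row 21: T[21][7]=20·52260903362512720+161429736530118960=1206647803780373360  T[21][8]=20·12953636989943896+52260903362512720=311333643161390640  T[21][9]=20·2503858755467550+12953636989943896=63030812099294896  T[21][10]=20·381922055502195+2503858755467550=10142299865511450
Read c(21,7) = 1206647803780373360, c(21,8) = 311333643161390640, c(21,9) = 63030812099294896, c(21,10) = 10142299865511450.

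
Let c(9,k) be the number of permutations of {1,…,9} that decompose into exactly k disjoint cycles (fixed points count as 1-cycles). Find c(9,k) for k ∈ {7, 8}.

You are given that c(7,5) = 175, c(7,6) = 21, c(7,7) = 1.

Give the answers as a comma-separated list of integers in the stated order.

row 8: T[8][6]=7·21+175=322  T[8][7]=7·1+21=28  T[8][8]=7·0+1=1
row 9: T[9][7]=8·28+322=546  T[9][8]=8·1+28=36
Read c(9,7) = 546, c(9,8) = 36.

546, 36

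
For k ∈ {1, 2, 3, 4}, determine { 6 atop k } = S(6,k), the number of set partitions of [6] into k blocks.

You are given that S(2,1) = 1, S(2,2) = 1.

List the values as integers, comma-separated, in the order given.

[3] T[3,1]:1*1+0=1 · T[3,2]:2*1+1=3 · T[3,3]:3*0+1=1
[4] T[4,1]:1*1+0=1 · T[4,2]:2*3+1=7 · T[4,3]:3*1+3=6 · T[4,4]:4*0+1=1
[5] T[5,1]:1*1+0=1 · T[5,2]:2*7+1=15 · T[5,3]:3*6+7=25 · T[5,4]:4*1+6=10
[6] T[6,1]:1*1+0=1 · T[6,2]:2*15+1=31 · T[6,3]:3*25+15=90 · T[6,4]:4*10+25=65
Read S(6,1) = 1, S(6,2) = 31, S(6,3) = 90, S(6,4) = 65.

1, 31, 90, 65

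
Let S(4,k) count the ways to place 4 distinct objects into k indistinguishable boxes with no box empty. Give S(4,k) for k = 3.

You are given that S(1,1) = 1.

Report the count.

6

@2  (2,1):1·1+0→1, (2,2):0·2+1→1
@3  (3,2):1·2+1→3, (3,3):0·3+1→1
@4  (4,3):1·3+3→6
Read S(4,3) = 6.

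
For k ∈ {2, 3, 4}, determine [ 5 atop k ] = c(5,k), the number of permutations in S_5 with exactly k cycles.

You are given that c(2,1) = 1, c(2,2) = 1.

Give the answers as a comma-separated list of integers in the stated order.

[3] T[3,1]:2*1+0=2 · T[3,2]:2*1+1=3 · T[3,3]:2*0+1=1
[4] T[4,1]:3*2+0=6 · T[4,2]:3*3+2=11 · T[4,3]:3*1+3=6 · T[4,4]:3*0+1=1
[5] T[5,2]:4*11+6=50 · T[5,3]:4*6+11=35 · T[5,4]:4*1+6=10
Read c(5,2) = 50, c(5,3) = 35, c(5,4) = 10.

50, 35, 10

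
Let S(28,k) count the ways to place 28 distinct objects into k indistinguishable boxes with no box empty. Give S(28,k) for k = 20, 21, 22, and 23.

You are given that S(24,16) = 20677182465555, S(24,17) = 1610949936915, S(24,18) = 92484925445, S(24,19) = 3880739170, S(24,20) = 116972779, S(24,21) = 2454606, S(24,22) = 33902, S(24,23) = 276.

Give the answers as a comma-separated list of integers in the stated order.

i=25: T(25,17)=20677182465555+17·1610949936915=48063331393110 | T(25,18)=1610949936915+18·92484925445=3275678594925 | T(25,19)=92484925445+19·3880739170=166218969675 | T(25,20)=3880739170+20·116972779=6220194750 | T(25,21)=116972779+21·2454606=168519505 | T(25,22)=2454606+22·33902=3200450 | T(25,23)=33902+23·276=40250
i=26: T(26,18)=48063331393110+18·3275678594925=107025546101760 | T(26,19)=3275678594925+19·166218969675=6433839018750 | T(26,20)=166218969675+20·6220194750=290622864675 | T(26,21)=6220194750+21·168519505=9759104355 | T(26,22)=168519505+22·3200450=238929405 | T(26,23)=3200450+23·40250=4126200
i=27: T(27,19)=107025546101760+19·6433839018750=229268487458010 | T(27,20)=6433839018750+20·290622864675=12246296312250 | T(27,21)=290622864675+21·9759104355=495564056130 | T(27,22)=9759104355+22·238929405=15015551265 | T(27,23)=238929405+23·4126200=333832005
i=28: T(28,20)=229268487458010+20·12246296312250=474194413703010 | T(28,21)=12246296312250+21·495564056130=22653141490980 | T(28,22)=495564056130+22·15015551265=825906183960 | T(28,23)=15015551265+23·333832005=22693687380
Read S(28,20) = 474194413703010, S(28,21) = 22653141490980, S(28,22) = 825906183960, S(28,23) = 22693687380.

474194413703010, 22653141490980, 825906183960, 22693687380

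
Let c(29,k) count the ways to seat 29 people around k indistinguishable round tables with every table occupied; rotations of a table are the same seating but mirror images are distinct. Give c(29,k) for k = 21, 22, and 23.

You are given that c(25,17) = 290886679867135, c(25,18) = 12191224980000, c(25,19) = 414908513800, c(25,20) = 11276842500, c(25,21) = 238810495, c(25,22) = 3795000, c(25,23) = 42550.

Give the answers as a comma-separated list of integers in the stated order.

r26: T_26,18=25×12191224980000+290886679867135=595667304367135; T_26,19=25×414908513800+12191224980000=22563937825000; T_26,20=25×11276842500+414908513800=696829576300; T_26,21=25×238810495+11276842500=17247104875; T_26,22=25×3795000+238810495=333685495; T_26,23=25×42550+3795000=4858750
r27: T_27,19=26×22563937825000+595667304367135=1182329687817135; T_27,20=26×696829576300+22563937825000=40681506808800; T_27,21=26×17247104875+696829576300=1145254303050; T_27,22=26×333685495+17247104875=25922927745; T_27,23=26×4858750+333685495=460012995
r28: T_28,20=27×40681506808800+1182329687817135=2280730371654735; T_28,21=27×1145254303050+40681506808800=71603372991150; T_28,22=27×25922927745+1145254303050=1845173352165; T_28,23=27×460012995+25922927745=38343278610
r29: T_29,21=28×71603372991150+2280730371654735=4285624815406935; T_29,22=28×1845173352165+71603372991150=123268226851770; T_29,23=28×38343278610+1845173352165=2918785153245
Read c(29,21) = 4285624815406935, c(29,22) = 123268226851770, c(29,23) = 2918785153245.

4285624815406935, 123268226851770, 2918785153245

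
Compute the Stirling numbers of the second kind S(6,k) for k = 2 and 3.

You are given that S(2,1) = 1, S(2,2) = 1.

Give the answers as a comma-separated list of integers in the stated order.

31, 90

r3: T_3,1=1×1+0=1; T_3,2=2×1+1=3; T_3,3=3×0+1=1
r4: T_4,1=1×1+0=1; T_4,2=2×3+1=7; T_4,3=3×1+3=6
r5: T_5,1=1×1+0=1; T_5,2=2×7+1=15; T_5,3=3×6+7=25
r6: T_6,2=2×15+1=31; T_6,3=3×25+15=90
Read S(6,2) = 31, S(6,3) = 90.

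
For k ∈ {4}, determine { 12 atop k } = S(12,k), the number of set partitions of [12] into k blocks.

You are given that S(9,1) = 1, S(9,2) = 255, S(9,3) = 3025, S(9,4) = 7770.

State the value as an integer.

i=10: T(10,2)=1+2·255=511 | T(10,3)=255+3·3025=9330 | T(10,4)=3025+4·7770=34105
i=11: T(11,3)=511+3·9330=28501 | T(11,4)=9330+4·34105=145750
i=12: T(12,4)=28501+4·145750=611501
Read S(12,4) = 611501.

611501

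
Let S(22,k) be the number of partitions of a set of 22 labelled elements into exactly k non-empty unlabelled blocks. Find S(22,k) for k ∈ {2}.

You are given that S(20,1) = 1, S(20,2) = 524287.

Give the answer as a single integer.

2097151

r21: T_21,1=1×1+0=1; T_21,2=2×524287+1=1048575
r22: T_22,2=2×1048575+1=2097151
Read S(22,2) = 2097151.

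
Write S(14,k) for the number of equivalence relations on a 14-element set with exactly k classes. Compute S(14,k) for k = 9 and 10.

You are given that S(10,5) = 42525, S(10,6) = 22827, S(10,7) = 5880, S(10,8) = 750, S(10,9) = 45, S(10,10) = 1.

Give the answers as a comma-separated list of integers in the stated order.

5135130, 752752

[11] T[11,6]:6*22827+42525=179487 · T[11,7]:7*5880+22827=63987 · T[11,8]:8*750+5880=11880 · T[11,9]:9*45+750=1155 · T[11,10]:10*1+45=55
[12] T[12,7]:7*63987+179487=627396 · T[12,8]:8*11880+63987=159027 · T[12,9]:9*1155+11880=22275 · T[12,10]:10*55+1155=1705
[13] T[13,8]:8*159027+627396=1899612 · T[13,9]:9*22275+159027=359502 · T[13,10]:10*1705+22275=39325
[14] T[14,9]:9*359502+1899612=5135130 · T[14,10]:10*39325+359502=752752
Read S(14,9) = 5135130, S(14,10) = 752752.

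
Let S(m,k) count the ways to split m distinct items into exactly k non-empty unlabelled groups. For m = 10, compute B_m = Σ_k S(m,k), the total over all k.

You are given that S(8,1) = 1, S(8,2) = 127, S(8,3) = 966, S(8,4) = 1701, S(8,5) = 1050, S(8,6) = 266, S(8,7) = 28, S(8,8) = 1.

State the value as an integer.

i=9: T(9,1)=0+1·1=1 | T(9,2)=1+2·127=255 | T(9,3)=127+3·966=3025 | T(9,4)=966+4·1701=7770 | T(9,5)=1701+5·1050=6951 | T(9,6)=1050+6·266=2646 | T(9,7)=266+7·28=462 | T(9,8)=28+8·1=36 | T(9,9)=1+9·0=1
i=10: T(10,1)=0+1·1=1 | T(10,2)=1+2·255=511 | T(10,3)=255+3·3025=9330 | T(10,4)=3025+4·7770=34105 | T(10,5)=7770+5·6951=42525 | T(10,6)=6951+6·2646=22827 | T(10,7)=2646+7·462=5880 | T(10,8)=462+8·36=750 | T(10,9)=36+9·1=45 | T(10,10)=1+10·0=1
B_10 = ΣS(10,k) = 1+511+9330+34105+42525+22827+5880+750+45+1 = 115975

115975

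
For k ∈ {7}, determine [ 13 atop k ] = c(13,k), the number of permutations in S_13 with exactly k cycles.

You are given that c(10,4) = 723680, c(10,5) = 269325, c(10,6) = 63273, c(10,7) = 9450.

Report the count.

44990231

r11: T_11,5=10×269325+723680=3416930; T_11,6=10×63273+269325=902055; T_11,7=10×9450+63273=157773
r12: T_12,6=11×902055+3416930=13339535; T_12,7=11×157773+902055=2637558
r13: T_13,7=12×2637558+13339535=44990231
Read c(13,7) = 44990231.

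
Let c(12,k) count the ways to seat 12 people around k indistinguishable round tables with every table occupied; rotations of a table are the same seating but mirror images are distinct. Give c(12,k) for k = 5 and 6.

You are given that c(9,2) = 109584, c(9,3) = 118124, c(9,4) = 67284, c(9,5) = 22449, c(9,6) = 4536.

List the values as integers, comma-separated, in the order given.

r10: T_10,3=9×118124+109584=1172700; T_10,4=9×67284+118124=723680; T_10,5=9×22449+67284=269325; T_10,6=9×4536+22449=63273
r11: T_11,4=10×723680+1172700=8409500; T_11,5=10×269325+723680=3416930; T_11,6=10×63273+269325=902055
r12: T_12,5=11×3416930+8409500=45995730; T_12,6=11×902055+3416930=13339535
Read c(12,5) = 45995730, c(12,6) = 13339535.

45995730, 13339535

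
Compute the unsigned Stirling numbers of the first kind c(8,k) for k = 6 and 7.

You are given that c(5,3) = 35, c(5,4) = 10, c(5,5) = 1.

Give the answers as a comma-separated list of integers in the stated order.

r6: T_6,4=5×10+35=85; T_6,5=5×1+10=15; T_6,6=5×0+1=1
r7: T_7,5=6×15+85=175; T_7,6=6×1+15=21; T_7,7=6×0+1=1
r8: T_8,6=7×21+175=322; T_8,7=7×1+21=28
Read c(8,6) = 322, c(8,7) = 28.

322, 28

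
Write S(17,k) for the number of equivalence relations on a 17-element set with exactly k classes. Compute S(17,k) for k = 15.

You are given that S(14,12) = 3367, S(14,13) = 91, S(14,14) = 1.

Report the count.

7820

r15: T_15,13=13×91+3367=4550; T_15,14=14×1+91=105; T_15,15=15×0+1=1
r16: T_16,14=14×105+4550=6020; T_16,15=15×1+105=120
r17: T_17,15=15×120+6020=7820
Read S(17,15) = 7820.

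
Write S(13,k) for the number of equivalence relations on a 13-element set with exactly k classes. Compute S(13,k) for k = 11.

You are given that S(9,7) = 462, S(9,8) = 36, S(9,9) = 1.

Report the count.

row 10: T[10][8]=8·36+462=750  T[10][9]=9·1+36=45  T[10][10]=10·0+1=1
row 11: T[11][9]=9·45+750=1155  T[11][10]=10·1+45=55  T[11][11]=11·0+1=1
row 12: T[12][10]=10·55+1155=1705  T[12][11]=11·1+55=66
row 13: T[13][11]=11·66+1705=2431
Read S(13,11) = 2431.

2431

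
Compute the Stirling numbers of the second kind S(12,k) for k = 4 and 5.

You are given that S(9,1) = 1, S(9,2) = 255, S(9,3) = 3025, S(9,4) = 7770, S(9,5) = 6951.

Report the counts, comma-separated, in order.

[10] T[10,2]:2*255+1=511 · T[10,3]:3*3025+255=9330 · T[10,4]:4*7770+3025=34105 · T[10,5]:5*6951+7770=42525
[11] T[11,3]:3*9330+511=28501 · T[11,4]:4*34105+9330=145750 · T[11,5]:5*42525+34105=246730
[12] T[12,4]:4*145750+28501=611501 · T[12,5]:5*246730+145750=1379400
Read S(12,4) = 611501, S(12,5) = 1379400.

611501, 1379400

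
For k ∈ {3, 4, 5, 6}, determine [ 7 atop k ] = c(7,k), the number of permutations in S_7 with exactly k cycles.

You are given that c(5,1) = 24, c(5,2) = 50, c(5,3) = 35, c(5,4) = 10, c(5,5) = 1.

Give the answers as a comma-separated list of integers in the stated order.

1624, 735, 175, 21

[6] T[6,2]:5*50+24=274 · T[6,3]:5*35+50=225 · T[6,4]:5*10+35=85 · T[6,5]:5*1+10=15 · T[6,6]:5*0+1=1
[7] T[7,3]:6*225+274=1624 · T[7,4]:6*85+225=735 · T[7,5]:6*15+85=175 · T[7,6]:6*1+15=21
Read c(7,3) = 1624, c(7,4) = 735, c(7,5) = 175, c(7,6) = 21.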